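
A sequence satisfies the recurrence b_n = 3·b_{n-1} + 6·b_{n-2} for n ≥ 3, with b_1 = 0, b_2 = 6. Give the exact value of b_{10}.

609930

Iterate the recurrence:
b_3 = 18  b_4 = 90  b_5 = 378  b_6 = 1674  b_7 = 7290  b_8 = 31914  b_9 = 139482  b_{10} = 609930.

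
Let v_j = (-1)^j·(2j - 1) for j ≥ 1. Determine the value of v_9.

-17

(-1)^9 = -1; 2j - 1 at j=9 is 17; so v_9 = -17.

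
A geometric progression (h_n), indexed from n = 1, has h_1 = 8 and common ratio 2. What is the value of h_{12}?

16384

h_n = 8·2^(n-1).
h_{12} = 8·2^11 = 16384.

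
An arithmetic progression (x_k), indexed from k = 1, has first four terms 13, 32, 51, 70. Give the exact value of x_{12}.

222

Common difference d = 19.
x_k = 13 + (k - 1)·19.
x_{12} = 13 + 11·19 = 222.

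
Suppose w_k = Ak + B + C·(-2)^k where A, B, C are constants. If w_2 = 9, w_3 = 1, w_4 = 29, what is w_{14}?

16437

At k = 2, 3, 4: 2A + B + 4C = 9; 3A + B - 8C = 1; 4A + B + 16C = 29.
Subtracting the first from the second: A - 12C = -8.
Subtracting the second from the third: A + 24C = 28.
Solving: C = 1, A = 4, then B = -3.
So w_k = 4·k + (-3) + 1·(-2)^k; at k=14 this is 16437.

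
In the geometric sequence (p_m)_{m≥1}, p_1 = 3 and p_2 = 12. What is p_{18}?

Common ratio r = 4.
p_m = 3·4^(m-1).
p_{18} = 3·4^17 = 51539607552.

51539607552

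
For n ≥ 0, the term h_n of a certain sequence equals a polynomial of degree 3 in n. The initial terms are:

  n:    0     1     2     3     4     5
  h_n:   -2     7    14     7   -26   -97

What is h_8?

-658

1st diffs: 9, 7, -7, -33, -71.
2nd diffs: -2, -14, -26, -38.
3rd diffs: -12, -12, -12 (constant).
Newton forward-difference form: h_n = -2 + 9·C(n,1) + (-2)·C(n,2) + (-12)·C(n,3).
At n = 8: n = 8, so h_8 = -2 + 72 - 56 - 672 = -658.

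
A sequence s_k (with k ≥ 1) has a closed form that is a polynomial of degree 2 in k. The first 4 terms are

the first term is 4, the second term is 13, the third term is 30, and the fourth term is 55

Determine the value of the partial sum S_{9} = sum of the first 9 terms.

1032

1st diffs: 9, 17, 25.
2nd diffs: 8, 8 (constant).
Newton forward-difference form: s_k = 4 + 9·C(k-1,1) + 8·C(k-1,2).
Continuing: …, 88, 129, 178, 235, …, s_9 = 300.
Summing k = 1..9 (9 terms) gives 1032.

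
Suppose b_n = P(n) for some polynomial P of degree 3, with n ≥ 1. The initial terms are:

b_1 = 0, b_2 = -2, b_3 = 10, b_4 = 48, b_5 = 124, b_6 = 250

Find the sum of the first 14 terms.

1st diffs: -2, 12, 38, 76, 126.
2nd diffs: 14, 26, 38, 50.
3rd diffs: 12, 12, 12 (constant).
Newton forward-difference form: b_n = (-2)·C(n-1,1) + 14·C(n-1,2) + 12·C(n-1,3).
Continuing: …, 438, 700, 1048, 1494, …, b_{14} = 4498.
Summing n = 1..14 (14 terms) gives 16926.

16926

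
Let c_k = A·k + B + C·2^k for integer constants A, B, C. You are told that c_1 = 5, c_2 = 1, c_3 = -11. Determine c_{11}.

Write the equations: A + B + 2C = 5; 2A + B + 4C = 1; 3A + B + 8C = -11.
Subtracting the first from the second: A + 2C = -4.
Subtracting the second from the third: A + 4C = -12.
Solving: C = -4, A = 4, then B = 9.
Hence c_{11} = 4·11 + 9 + (-4)·2048 = -8139.

-8139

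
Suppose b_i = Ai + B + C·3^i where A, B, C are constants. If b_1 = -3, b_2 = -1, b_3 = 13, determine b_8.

Plug in i = 1, 2, 3: A + B + 3C = -3; 2A + B + 9C = -1; 3A + B + 27C = 13.
Subtracting the first from the second: A + 6C = 2.
Subtracting the second from the third: A + 18C = 14.
Solving: C = 1, A = -4, then B = -2.
So b_i = -4·i + (-2) + 1·3^i; at i=8 this is 6527.

6527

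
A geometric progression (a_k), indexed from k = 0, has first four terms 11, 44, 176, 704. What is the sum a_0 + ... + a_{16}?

Common ratio r = 4.
a_k = 11·4^(k-0).
S = 11·(4^17 - 1)/(4 - 1) = 11·(17179869184 - 1)/(3) = 62992853671.

62992853671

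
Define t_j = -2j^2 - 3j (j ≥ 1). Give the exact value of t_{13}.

t_{13} = -2·13^2 - 3·13 = -377.

-377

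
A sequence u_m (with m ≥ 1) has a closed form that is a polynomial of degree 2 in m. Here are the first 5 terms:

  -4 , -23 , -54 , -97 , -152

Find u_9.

-492

1st diffs: -19, -31, -43, -55.
2nd diffs: -12, -12, -12 (constant).
Newton forward-difference form: u_m = -4 + (-19)·C(m-1,1) + (-12)·C(m-1,2).
At m = 9: m-1 = 8, so u_9 = -4 - 152 - 336 = -492.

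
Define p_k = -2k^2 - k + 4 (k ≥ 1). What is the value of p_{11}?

-249

p_{11} = -2·11^2 - 1·11 + 4 = -249.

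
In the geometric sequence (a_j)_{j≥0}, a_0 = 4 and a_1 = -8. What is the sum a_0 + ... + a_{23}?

Common ratio r = -2.
a_j = 4·(-2)^(j-0).
S = 4·((-2)^24 - 1)/(-2 - 1) = 4·(16777216 - 1)/(-3) = -22369620.

-22369620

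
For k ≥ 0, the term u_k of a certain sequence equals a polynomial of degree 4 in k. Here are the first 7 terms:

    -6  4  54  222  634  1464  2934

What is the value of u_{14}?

80214

1st diffs: 10, 50, 168, 412, 830, 1470.
2nd diffs: 40, 118, 244, 418, 640.
3rd diffs: 78, 126, 174, 222.
4th diffs: 48, 48, 48 (constant).
Newton forward-difference form: u_k = -6 + 10·C(k,1) + 40·C(k,2) + 78·C(k,3) + 48·C(k,4).
At k = 14: k = 14, so u_{14} = -6 + 140 + 3640 + 28392 + 48048 = 80214.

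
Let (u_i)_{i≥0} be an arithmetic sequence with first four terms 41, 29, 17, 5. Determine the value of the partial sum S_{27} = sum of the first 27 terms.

-3105

Common difference d = -12.
u_i = 41 + (i - 0)·(-12).
u_{26} = -271; S = 27·(41 + (-271))/2 = -3105.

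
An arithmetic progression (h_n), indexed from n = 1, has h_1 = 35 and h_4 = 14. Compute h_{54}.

-336

Common difference d = (14 - 35) / (4 - 1) = -7.
h_n = 35 + (n - 1)·(-7).
h_{54} = 35 + 53·(-7) = -336.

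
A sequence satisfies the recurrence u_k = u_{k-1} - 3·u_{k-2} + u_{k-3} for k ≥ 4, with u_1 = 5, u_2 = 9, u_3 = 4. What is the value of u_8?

Compute successive terms:
u_4 = -18; u_5 = -21; u_6 = 37; u_7 = 82; u_8 = -50.

-50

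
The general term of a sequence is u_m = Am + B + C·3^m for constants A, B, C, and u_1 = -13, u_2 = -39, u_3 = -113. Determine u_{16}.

The three given values yield: A + B + 3C = -13; 2A + B + 9C = -39; 3A + B + 27C = -113.
Subtracting the first from the second: A + 6C = -26.
Subtracting the second from the third: A + 18C = -74.
Solving: C = -4, A = -2, then B = 1.
Hence u_{16} = -2·16 + 1 + (-4)·43046721 = -172186915.

-172186915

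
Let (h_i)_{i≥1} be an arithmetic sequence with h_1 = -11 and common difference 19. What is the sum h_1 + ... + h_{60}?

32970

h_i = -11 + (i - 1)·19.
h_{60} = 1110; S = 60·(-11 + 1110)/2 = 32970.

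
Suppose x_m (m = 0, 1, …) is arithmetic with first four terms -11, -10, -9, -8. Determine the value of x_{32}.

21

Common difference d = 1.
x_m = -11 + (m - 0)·1.
x_{32} = -11 + 32·1 = 21.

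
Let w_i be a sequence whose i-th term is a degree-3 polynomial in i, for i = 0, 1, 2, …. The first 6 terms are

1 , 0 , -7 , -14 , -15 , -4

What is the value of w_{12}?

913

1st diffs: -1, -7, -7, -1, 11.
2nd diffs: -6, 0, 6, 12.
3rd diffs: 6, 6, 6 (constant).
So w_i = i^3 - 6i^2 + 4i + 1.
Evaluating at i = 12 gives w_{12} = 913.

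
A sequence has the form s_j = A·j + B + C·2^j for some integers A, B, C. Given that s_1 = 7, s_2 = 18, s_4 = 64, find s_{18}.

786518

The three given values yield: A + B + 2C = 7; 2A + B + 4C = 18; 4A + B + 16C = 64.
Subtracting the first from the second: A + 2C = 11.
Subtracting the second from the third: 2A + 12C = 46.
Solving: C = 3, A = 5, then B = -4.
Therefore s_{18} = 90 + (-4) + 3·262144 = 786518.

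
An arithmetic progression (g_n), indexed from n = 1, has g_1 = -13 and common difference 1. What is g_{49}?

g_n = -13 + (n - 1)·1.
g_{49} = -13 + 48·1 = 35.

35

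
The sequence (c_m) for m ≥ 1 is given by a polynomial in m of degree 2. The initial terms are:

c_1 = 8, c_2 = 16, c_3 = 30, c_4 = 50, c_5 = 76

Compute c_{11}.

1st diffs: 8, 14, 20, 26.
2nd diffs: 6, 6, 6 (constant).
Newton forward-difference form: c_m = 8 + 8·C(m-1,1) + 6·C(m-1,2).
At m = 11: m-1 = 10, so c_{11} = 8 + 80 + 270 = 358.

358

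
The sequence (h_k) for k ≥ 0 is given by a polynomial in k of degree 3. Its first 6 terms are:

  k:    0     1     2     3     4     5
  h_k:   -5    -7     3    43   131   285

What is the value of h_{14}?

7611

1st diffs: -2, 10, 40, 88, 154.
2nd diffs: 12, 30, 48, 66.
3rd diffs: 18, 18, 18 (constant).
So h_k = 3k^3 - 3k^2 - 2k - 5.
Evaluating at k = 14 gives h_{14} = 7611.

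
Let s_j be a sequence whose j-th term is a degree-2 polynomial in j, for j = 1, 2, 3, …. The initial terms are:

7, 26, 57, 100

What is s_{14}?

1190

1st diffs: 19, 31, 43.
2nd diffs: 12, 12 (constant).
So s_j = 6j^2 + j.
Evaluating at j = 14 gives s_{14} = 1190.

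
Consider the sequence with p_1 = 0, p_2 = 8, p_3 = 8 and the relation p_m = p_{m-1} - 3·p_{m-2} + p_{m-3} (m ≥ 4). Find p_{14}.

Applying the relation repeatedly:
p_4 = -16, p_5 = -32, p_6 = 24, …, p_{11} = 680, p_{12} = 944, p_{13} = -1280, p_{14} = -3432.

-3432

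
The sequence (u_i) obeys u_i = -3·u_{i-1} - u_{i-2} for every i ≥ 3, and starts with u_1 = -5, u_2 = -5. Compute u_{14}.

Compute successive terms:
u_3 = 20;  u_4 = -55;  u_5 = 145;  …;  u_{11} = 46745;  u_{12} = -122380;  u_{13} = 320395;  u_{14} = -838805.

-838805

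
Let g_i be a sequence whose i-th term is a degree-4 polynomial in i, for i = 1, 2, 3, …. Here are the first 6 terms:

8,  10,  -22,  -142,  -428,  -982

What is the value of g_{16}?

-60862

1st diffs: 2, -32, -120, -286, -554.
2nd diffs: -34, -88, -166, -268.
3rd diffs: -54, -78, -102.
4th diffs: -24, -24 (constant).
Newton forward-difference form: g_i = 8 + 2·C(i-1,1) + (-34)·C(i-1,2) + (-54)·C(i-1,3) + (-24)·C(i-1,4).
At i = 16: i-1 = 15, so g_{16} = 8 + 30 - 3570 - 24570 - 32760 = -60862.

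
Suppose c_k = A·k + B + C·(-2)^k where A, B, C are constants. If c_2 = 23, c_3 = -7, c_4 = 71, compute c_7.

Plug in k = 2, 3, 4: 2A + B + 4C = 23; 3A + B - 8C = -7; 4A + B + 16C = 71.
Subtracting the first from the second: A - 12C = -30.
Subtracting the second from the third: A + 24C = 78.
Solving: C = 3, A = 6, then B = -1.
Hence c_7 = 6·7 + (-1) + 3·(-128) = -343.

-343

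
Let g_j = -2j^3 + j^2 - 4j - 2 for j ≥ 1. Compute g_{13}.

-4279

g_{13} = -2·13^3 + 1·13^2 - 4·13 - 2 = -4279.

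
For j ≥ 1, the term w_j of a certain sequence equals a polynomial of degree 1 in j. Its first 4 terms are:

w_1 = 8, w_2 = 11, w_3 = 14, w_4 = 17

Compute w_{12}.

1st diffs: 3, 3, 3 (constant).
So w_j = 3j + 5.
Evaluating at j = 12 gives w_{12} = 41.

41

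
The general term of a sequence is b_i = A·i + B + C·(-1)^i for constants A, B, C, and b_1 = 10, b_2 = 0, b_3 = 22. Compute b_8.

36

Plug in i = 1, 2, 3: A + B - C = 10; 2A + B + C = 0; 3A + B - C = 22.
Subtracting the first from the second: A + 2C = -10.
Subtracting the second from the third: A - 2C = 22.
Solving: C = -8, A = 6, then B = -4.
So b_i = 6·i + (-4) + (-8)·(-1)^i; at i=8 this is 36.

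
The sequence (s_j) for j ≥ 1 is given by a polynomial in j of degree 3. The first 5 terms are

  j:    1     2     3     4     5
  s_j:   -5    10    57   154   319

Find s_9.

2019

1st diffs: 15, 47, 97, 165.
2nd diffs: 32, 50, 68.
3rd diffs: 18, 18 (constant).
So s_j = 3j^3 - 2j^2 - 6.
Evaluating at j = 9 gives s_9 = 2019.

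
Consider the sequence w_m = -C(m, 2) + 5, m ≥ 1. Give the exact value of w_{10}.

C(10, 2) = 45, so w_{10} = -40.

-40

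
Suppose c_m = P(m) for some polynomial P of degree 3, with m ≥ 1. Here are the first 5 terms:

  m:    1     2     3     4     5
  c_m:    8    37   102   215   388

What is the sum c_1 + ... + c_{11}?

1st diffs: 29, 65, 113, 173.
2nd diffs: 36, 48, 60.
3rd diffs: 12, 12 (constant).
So c_m = 2m^3 + 6m^2 - 3m + 3.
Continuing: …, 633, 962, 1387, 1920, …, c_{11} = 3358.
Summing m = 1..11 (11 terms) gives 11583.

11583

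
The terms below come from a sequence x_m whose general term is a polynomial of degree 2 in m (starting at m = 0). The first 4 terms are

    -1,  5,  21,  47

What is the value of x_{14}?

1st diffs: 6, 16, 26.
2nd diffs: 10, 10 (constant).
Newton forward-difference form: x_m = -1 + 6·C(m,1) + 10·C(m,2).
At m = 14: m = 14, so x_{14} = -1 + 84 + 910 = 993.

993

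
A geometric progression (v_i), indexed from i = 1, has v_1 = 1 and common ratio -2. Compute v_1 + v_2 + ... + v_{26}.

v_i = 1·(-2)^(i-1).
S = 1·((-2)^26 - 1)/(-2 - 1) = 1·(67108864 - 1)/(-3) = -22369621.

-22369621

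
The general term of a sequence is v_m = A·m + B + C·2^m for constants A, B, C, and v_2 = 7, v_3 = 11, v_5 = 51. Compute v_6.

The three given values yield: 2A + B + 4C = 7; 3A + B + 8C = 11; 5A + B + 32C = 51.
Subtracting the first from the second: A + 4C = 4.
Subtracting the second from the third: 2A + 24C = 40.
Solving: C = 2, A = -4, then B = 7.
Therefore v_6 = -24 + 7 + 2·64 = 111.

111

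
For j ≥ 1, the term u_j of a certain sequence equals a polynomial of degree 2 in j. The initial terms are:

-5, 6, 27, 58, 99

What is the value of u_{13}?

787

1st diffs: 11, 21, 31, 41.
2nd diffs: 10, 10, 10 (constant).
Newton forward-difference form: u_j = -5 + 11·C(j-1,1) + 10·C(j-1,2).
At j = 13: j-1 = 12, so u_{13} = -5 + 132 + 660 = 787.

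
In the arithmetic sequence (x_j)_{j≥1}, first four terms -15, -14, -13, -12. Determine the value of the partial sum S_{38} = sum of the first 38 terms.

133

Common difference d = 1.
x_j = -15 + (j - 1)·1.
x_{38} = 22; S = 38·(-15 + 22)/2 = 133.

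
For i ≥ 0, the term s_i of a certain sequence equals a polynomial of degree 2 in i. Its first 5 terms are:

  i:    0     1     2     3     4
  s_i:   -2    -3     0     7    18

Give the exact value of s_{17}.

1st diffs: -1, 3, 7, 11.
2nd diffs: 4, 4, 4 (constant).
Newton forward-difference form: s_i = -2 + (-1)·C(i,1) + 4·C(i,2).
At i = 17: i = 17, so s_{17} = -2 - 17 + 544 = 525.

525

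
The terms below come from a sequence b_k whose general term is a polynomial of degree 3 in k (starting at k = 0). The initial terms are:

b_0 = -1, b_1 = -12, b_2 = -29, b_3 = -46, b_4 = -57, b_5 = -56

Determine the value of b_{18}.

1st diffs: -11, -17, -17, -11, 1.
2nd diffs: -6, 0, 6, 12.
3rd diffs: 6, 6, 6 (constant).
Newton forward-difference form: b_k = -1 + (-11)·C(k,1) + (-6)·C(k,2) + 6·C(k,3).
At k = 18: k = 18, so b_{18} = -1 - 198 - 918 + 4896 = 3779.

3779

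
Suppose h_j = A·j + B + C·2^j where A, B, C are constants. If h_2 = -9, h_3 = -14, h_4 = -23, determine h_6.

The three given values yield: 2A + B + 4C = -9; 3A + B + 8C = -14; 4A + B + 16C = -23.
Subtracting the first from the second: A + 4C = -5.
Subtracting the second from the third: A + 8C = -9.
Solving: C = -1, A = -1, then B = -3.
So h_j = -1·j + (-3) + (-1)·2^j; at j=6 this is -73.

-73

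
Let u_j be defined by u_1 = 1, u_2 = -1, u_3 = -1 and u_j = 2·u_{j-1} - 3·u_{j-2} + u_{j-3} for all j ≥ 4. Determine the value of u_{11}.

Compute successive terms:
u_4 = 2  u_5 = 6  u_6 = 5  u_7 = -6  u_8 = -21  u_9 = -19  u_{10} = 19  u_{11} = 74.

74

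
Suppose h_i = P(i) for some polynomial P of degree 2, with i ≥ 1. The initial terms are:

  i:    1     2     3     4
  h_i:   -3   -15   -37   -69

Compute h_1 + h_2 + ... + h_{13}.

-3835

1st diffs: -12, -22, -32.
2nd diffs: -10, -10 (constant).
Newton forward-difference form: h_i = -3 + (-12)·C(i-1,1) + (-10)·C(i-1,2).
Continuing: …, -111, -163, -225, -297, …, h_{13} = -807.
Summing i = 1..13 (13 terms) gives -3835.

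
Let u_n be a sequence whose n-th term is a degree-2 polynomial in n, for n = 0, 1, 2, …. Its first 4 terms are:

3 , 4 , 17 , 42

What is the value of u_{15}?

1st diffs: 1, 13, 25.
2nd diffs: 12, 12 (constant).
Newton forward-difference form: u_n = 3 + 1·C(n,1) + 12·C(n,2).
At n = 15: n = 15, so u_{15} = 3 + 15 + 1260 = 1278.

1278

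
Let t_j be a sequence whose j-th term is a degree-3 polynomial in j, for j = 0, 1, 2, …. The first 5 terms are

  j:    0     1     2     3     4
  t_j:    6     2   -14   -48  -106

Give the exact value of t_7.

1st diffs: -4, -16, -34, -58.
2nd diffs: -12, -18, -24.
3rd diffs: -6, -6 (constant).
Newton forward-difference form: t_j = 6 + (-4)·C(j,1) + (-12)·C(j,2) + (-6)·C(j,3).
At j = 7: j = 7, so t_7 = 6 - 28 - 252 - 210 = -484.

-484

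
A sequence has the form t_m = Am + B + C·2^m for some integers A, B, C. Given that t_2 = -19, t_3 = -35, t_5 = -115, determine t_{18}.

-786503

Plug in m = 2, 3, 5: 2A + B + 4C = -19; 3A + B + 8C = -35; 5A + B + 32C = -115.
Subtracting the first from the second: A + 4C = -16.
Subtracting the second from the third: 2A + 24C = -80.
Solving: C = -3, A = -4, then B = 1.
Hence t_{18} = -4·18 + 1 + (-3)·262144 = -786503.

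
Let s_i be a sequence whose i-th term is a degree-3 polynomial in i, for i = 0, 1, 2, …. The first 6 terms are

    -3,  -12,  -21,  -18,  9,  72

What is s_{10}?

1347

1st diffs: -9, -9, 3, 27, 63.
2nd diffs: 0, 12, 24, 36.
3rd diffs: 12, 12, 12 (constant).
Newton forward-difference form: s_i = -3 + (-9)·C(i,1) + 12·C(i,3).
At i = 10: i = 10, so s_{10} = -3 - 90 + 1440 = 1347.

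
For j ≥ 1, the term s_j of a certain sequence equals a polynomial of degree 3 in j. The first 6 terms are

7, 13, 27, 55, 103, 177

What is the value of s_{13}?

1st diffs: 6, 14, 28, 48, 74.
2nd diffs: 8, 14, 20, 26.
3rd diffs: 6, 6, 6 (constant).
Newton forward-difference form: s_j = 7 + 6·C(j-1,1) + 8·C(j-1,2) + 6·C(j-1,3).
At j = 13: j-1 = 12, so s_{13} = 7 + 72 + 528 + 1320 = 1927.

1927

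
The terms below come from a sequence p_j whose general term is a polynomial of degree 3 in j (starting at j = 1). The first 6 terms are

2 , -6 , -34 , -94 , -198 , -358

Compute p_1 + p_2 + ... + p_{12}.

1st diffs: -8, -28, -60, -104, -160.
2nd diffs: -20, -32, -44, -56.
3rd diffs: -12, -12, -12 (constant).
Newton forward-difference form: p_j = 2 + (-8)·C(j-1,1) + (-20)·C(j-1,2) + (-12)·C(j-1,3).
Continuing: …, -586, -894, -1294, -1798, …, p_{12} = -3166.
Summing j = 1..12 (12 terms) gives -10844.

-10844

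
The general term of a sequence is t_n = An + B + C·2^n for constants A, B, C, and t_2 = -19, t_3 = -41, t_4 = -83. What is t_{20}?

At n = 2, 3, 4: 2A + B + 4C = -19; 3A + B + 8C = -41; 4A + B + 16C = -83.
Subtracting the first from the second: A + 4C = -22.
Subtracting the second from the third: A + 8C = -42.
Solving: C = -5, A = -2, then B = 5.
Hence t_{20} = -2·20 + 5 + (-5)·1048576 = -5242915.

-5242915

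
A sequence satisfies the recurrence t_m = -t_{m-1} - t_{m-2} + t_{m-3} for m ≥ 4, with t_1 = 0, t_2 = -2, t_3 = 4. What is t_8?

-6

Applying the relation repeatedly:
t_4 = -2; t_5 = -4; t_6 = 10; t_7 = -8; t_8 = -6.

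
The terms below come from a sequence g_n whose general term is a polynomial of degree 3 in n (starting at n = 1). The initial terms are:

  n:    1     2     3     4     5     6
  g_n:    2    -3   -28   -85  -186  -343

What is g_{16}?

1st diffs: -5, -25, -57, -101, -157.
2nd diffs: -20, -32, -44, -56.
3rd diffs: -12, -12, -12 (constant).
Newton forward-difference form: g_n = 2 + (-5)·C(n-1,1) + (-20)·C(n-1,2) + (-12)·C(n-1,3).
At n = 16: n-1 = 15, so g_{16} = 2 - 75 - 2100 - 5460 = -7633.

-7633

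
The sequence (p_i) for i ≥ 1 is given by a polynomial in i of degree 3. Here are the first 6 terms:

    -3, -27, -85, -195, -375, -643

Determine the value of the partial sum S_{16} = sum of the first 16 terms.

-54728

1st diffs: -24, -58, -110, -180, -268.
2nd diffs: -34, -52, -70, -88.
3rd diffs: -18, -18, -18 (constant).
So p_i = -3i^3 + i^2 - 6i + 5.
Continuing: …, -1017, -1515, -2155, -2955, …, p_{16} = -12123.
Summing i = 1..16 (16 terms) gives -54728.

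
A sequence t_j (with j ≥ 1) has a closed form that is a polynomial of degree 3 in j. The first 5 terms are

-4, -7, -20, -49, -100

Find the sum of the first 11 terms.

-3839

1st diffs: -3, -13, -29, -51.
2nd diffs: -10, -16, -22.
3rd diffs: -6, -6 (constant).
Newton forward-difference form: t_j = -4 + (-3)·C(j-1,1) + (-10)·C(j-1,2) + (-6)·C(j-1,3).
Continuing: …, -179, -292, -445, -644, …, t_{11} = -1204.
Summing j = 1..11 (11 terms) gives -3839.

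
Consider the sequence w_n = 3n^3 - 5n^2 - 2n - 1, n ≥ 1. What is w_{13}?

5719

w_{13} = 3·13^3 - 5·13^2 - 2·13 - 1 = 5719.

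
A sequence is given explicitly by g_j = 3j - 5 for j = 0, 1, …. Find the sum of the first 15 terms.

240

Over j = 0..14: Σj = 105.
Total = (3)·105 + (-5)·15 = 240.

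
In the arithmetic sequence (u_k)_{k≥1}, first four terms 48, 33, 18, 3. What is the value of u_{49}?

Common difference d = -15.
u_k = 48 + (k - 1)·(-15).
u_{49} = 48 + 48·(-15) = -672.

-672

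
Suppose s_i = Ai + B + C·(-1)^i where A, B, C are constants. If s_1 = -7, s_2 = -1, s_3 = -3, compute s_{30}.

Plug in i = 1, 2, 3: A + B - C = -7; 2A + B + C = -1; 3A + B - C = -3.
Subtracting the first from the second: A + 2C = 6.
Subtracting the second from the third: A - 2C = -2.
Solving: C = 2, A = 2, then B = -7.
So s_i = 2·i + (-7) + 2·(-1)^i; at i=30 this is 55.

55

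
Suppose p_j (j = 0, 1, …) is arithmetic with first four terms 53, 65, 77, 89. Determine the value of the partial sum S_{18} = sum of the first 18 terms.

Common difference d = 12.
p_j = 53 + (j - 0)·12.
p_{17} = 257; S = 18·(53 + 257)/2 = 2790.

2790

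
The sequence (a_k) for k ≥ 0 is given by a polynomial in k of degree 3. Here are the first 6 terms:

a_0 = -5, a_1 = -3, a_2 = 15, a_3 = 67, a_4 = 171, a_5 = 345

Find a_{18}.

1st diffs: 2, 18, 52, 104, 174.
2nd diffs: 16, 34, 52, 70.
3rd diffs: 18, 18, 18 (constant).
Newton forward-difference form: a_k = -5 + 2·C(k,1) + 16·C(k,2) + 18·C(k,3).
At k = 18: k = 18, so a_{18} = -5 + 36 + 2448 + 14688 = 17167.

17167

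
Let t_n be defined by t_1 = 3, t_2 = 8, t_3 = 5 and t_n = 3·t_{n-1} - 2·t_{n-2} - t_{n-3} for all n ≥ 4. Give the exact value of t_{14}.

Step forward from the initial values:
t_4 = -4, t_5 = -30, t_6 = -87, …, t_{11} = -1460, t_{12} = -1562, t_{13} = -697, t_{14} = 2493.

2493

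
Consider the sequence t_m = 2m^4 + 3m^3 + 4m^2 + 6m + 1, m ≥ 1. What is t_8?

10033

t_8 = 2·8^4 + 3·8^3 + 4·8^2 + 6·8 + 1 = 10033.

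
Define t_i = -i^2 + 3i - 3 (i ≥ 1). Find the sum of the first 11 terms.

-341

Over i = 1..11: Σi = 66, Σi² = 506.
Total = (-1)·506 + (3)·66 + (-3)·11 = -341.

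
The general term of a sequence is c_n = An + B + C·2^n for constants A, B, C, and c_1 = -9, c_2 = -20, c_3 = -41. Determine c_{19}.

Write the equations: A + B + 2C = -9; 2A + B + 4C = -20; 3A + B + 8C = -41.
Subtracting the first from the second: A + 2C = -11.
Subtracting the second from the third: A + 4C = -21.
Solving: C = -5, A = -1, then B = 2.
So c_n = -1·n + 2 + (-5)·2^n; at n=19 this is -2621457.

-2621457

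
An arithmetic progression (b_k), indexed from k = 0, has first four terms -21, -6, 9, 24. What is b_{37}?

534

Common difference d = 15.
b_k = -21 + (k - 0)·15.
b_{37} = -21 + 37·15 = 534.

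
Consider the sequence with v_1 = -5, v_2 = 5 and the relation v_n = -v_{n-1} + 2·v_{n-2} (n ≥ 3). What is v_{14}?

27305

Iterate the recurrence:
v_3 = -15;  v_4 = 25;  v_5 = -55;  …;  v_{11} = -3415;  v_{12} = 6825;  v_{13} = -13655;  v_{14} = 27305.
(Characteristic roots are 1 and -2.)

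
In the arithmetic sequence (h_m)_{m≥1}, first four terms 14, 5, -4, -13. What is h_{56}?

-481

Common difference d = -9.
h_m = 14 + (m - 1)·(-9).
h_{56} = 14 + 55·(-9) = -481.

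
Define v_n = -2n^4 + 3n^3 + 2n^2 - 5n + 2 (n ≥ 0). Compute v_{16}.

-118350

v_{16} = -2·16^4 + 3·16^3 + 2·16^2 - 5·16 + 2 = -118350.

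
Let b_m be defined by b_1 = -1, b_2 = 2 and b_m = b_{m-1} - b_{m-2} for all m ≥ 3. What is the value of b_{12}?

b_3 = 3; b_4 = 1; b_5 = -2; b_6 = -3; b_7 = -1; b_8 = 2; b_9 = 3; b_{10} = 1; b_{11} = -2; b_{12} = -3.

-3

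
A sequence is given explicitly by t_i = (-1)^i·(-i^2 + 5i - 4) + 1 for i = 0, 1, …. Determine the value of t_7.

19

(-1)^7 = -1; -i^2 + 5i - 4 at i=7 is -18; so t_7 = 19.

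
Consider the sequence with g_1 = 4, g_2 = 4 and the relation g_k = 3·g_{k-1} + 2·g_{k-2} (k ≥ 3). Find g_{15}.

80046740

Iterate the recurrence:
g_3 = 20, g_4 = 68, g_5 = 244, …, g_{12} = 1771844, g_{13} = 6310516, g_{14} = 22475236, g_{15} = 80046740.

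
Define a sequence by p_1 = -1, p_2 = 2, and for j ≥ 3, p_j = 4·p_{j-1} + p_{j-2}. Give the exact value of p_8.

Applying the relation repeatedly:
p_3 = 7; p_4 = 30; p_5 = 127; p_6 = 538; p_7 = 2279; p_8 = 9654.

9654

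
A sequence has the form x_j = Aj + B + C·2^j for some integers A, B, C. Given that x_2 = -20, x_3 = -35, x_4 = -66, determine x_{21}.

Plug in j = 2, 3, 4: 2A + B + 4C = -20; 3A + B + 8C = -35; 4A + B + 16C = -66.
Subtracting the first from the second: A + 4C = -15.
Subtracting the second from the third: A + 8C = -31.
Solving: C = -4, A = 1, then B = -6.
Therefore x_{21} = 21 + (-6) + (-4)·2097152 = -8388593.

-8388593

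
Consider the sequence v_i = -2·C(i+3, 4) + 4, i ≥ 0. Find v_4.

-66

C(7, 4) = 35, so v_4 = -66.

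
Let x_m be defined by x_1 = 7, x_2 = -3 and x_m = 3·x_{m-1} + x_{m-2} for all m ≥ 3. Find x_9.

Compute successive terms:
x_3 = -2, x_4 = -9, x_5 = -29, x_6 = -96, x_7 = -317, x_8 = -1047, x_9 = -3458.

-3458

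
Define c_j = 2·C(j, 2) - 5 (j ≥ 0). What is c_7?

C(7, 2) = 21, so c_7 = 37.

37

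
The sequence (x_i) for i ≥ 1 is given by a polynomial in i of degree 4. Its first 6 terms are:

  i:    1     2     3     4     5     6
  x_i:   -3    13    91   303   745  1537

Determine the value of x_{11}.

16627

1st diffs: 16, 78, 212, 442, 792.
2nd diffs: 62, 134, 230, 350.
3rd diffs: 72, 96, 120.
4th diffs: 24, 24 (constant).
So x_i = i^4 + 2i^3 - 6i^2 + 5i - 5.
Evaluating at i = 11 gives x_{11} = 16627.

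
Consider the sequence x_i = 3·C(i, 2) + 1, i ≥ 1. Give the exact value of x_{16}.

361

C(16, 2) = 120, so x_{16} = 361.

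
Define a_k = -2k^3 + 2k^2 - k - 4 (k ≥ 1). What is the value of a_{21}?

a_{21} = -2·21^3 + 2·21^2 - 1·21 - 4 = -17665.

-17665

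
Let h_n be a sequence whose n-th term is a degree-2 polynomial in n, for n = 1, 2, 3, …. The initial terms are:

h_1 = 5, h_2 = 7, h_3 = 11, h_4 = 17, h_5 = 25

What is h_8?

61

1st diffs: 2, 4, 6, 8.
2nd diffs: 2, 2, 2 (constant).
So h_n = n^2 - n + 5.
Evaluating at n = 8 gives h_8 = 61.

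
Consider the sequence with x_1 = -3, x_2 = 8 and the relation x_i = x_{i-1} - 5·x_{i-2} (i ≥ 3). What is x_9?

-2217

x_3 = 23, x_4 = -17, x_5 = -132, x_6 = -47, x_7 = 613, x_8 = 848, x_9 = -2217.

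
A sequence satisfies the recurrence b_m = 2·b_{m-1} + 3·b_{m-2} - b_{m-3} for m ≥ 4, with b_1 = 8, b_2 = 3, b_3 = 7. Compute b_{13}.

Iterate the recurrence:
b_4 = 15, b_5 = 48, b_6 = 134, b_7 = 397, b_8 = 1148, b_9 = 3353, b_{10} = 9753, b_{11} = 28417, b_{12} = 82740, b_{13} = 240978.

240978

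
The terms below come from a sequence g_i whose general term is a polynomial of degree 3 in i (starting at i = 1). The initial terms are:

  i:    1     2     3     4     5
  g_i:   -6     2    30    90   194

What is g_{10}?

1794

1st diffs: 8, 28, 60, 104.
2nd diffs: 20, 32, 44.
3rd diffs: 12, 12 (constant).
So g_i = 2i^3 - 2i^2 - 6.
Evaluating at i = 10 gives g_{10} = 1794.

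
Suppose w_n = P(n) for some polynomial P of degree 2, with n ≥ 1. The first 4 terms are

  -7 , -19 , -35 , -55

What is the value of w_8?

1st diffs: -12, -16, -20.
2nd diffs: -4, -4 (constant).
Newton forward-difference form: w_n = -7 + (-12)·C(n-1,1) + (-4)·C(n-1,2).
At n = 8: n-1 = 7, so w_8 = -7 - 84 - 84 = -175.

-175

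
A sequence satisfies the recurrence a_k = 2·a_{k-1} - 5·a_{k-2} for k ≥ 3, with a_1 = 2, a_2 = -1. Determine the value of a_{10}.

-1321

Iterate the recurrence:
a_3 = -12, a_4 = -19, a_5 = 22, a_6 = 139, a_7 = 168, a_8 = -359, a_9 = -1558, a_{10} = -1321.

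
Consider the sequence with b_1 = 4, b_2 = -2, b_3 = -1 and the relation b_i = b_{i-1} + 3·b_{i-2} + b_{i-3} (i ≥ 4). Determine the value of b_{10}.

-626

Step forward from the initial values:
b_4 = -3  b_5 = -8  b_6 = -18  b_7 = -45  b_8 = -107  b_9 = -260  b_{10} = -626.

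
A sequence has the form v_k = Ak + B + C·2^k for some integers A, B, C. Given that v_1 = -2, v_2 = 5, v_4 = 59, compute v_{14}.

Write the equations: A + B + 2C = -2; 2A + B + 4C = 5; 4A + B + 16C = 59.
Subtracting the first from the second: A + 2C = 7.
Subtracting the second from the third: 2A + 12C = 54.
Solving: C = 5, A = -3, then B = -9.
So v_k = -3·k + (-9) + 5·2^k; at k=14 this is 81869.

81869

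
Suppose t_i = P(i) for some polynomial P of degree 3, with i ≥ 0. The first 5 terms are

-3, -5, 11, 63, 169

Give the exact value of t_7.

991

1st diffs: -2, 16, 52, 106.
2nd diffs: 18, 36, 54.
3rd diffs: 18, 18 (constant).
Newton forward-difference form: t_i = -3 + (-2)·C(i,1) + 18·C(i,2) + 18·C(i,3).
At i = 7: i = 7, so t_7 = -3 - 14 + 378 + 630 = 991.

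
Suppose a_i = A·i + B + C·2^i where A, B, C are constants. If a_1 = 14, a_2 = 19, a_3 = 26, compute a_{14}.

The three given values yield: A + B + 2C = 14; 2A + B + 4C = 19; 3A + B + 8C = 26.
Subtracting the first from the second: A + 2C = 5.
Subtracting the second from the third: A + 4C = 7.
Solving: C = 1, A = 3, then B = 9.
Therefore a_{14} = 42 + 9 + 1·16384 = 16435.

16435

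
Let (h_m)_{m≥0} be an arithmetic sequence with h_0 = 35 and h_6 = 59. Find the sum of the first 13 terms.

Common difference d = (59 - 35) / (6 - 0) = 4.
h_m = 35 + (m - 0)·4.
h_{12} = 83; S = 13·(35 + 83)/2 = 767.

767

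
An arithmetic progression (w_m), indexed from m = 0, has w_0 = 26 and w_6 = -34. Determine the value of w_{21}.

Common difference d = (-34 - 26) / (6 - 0) = -10.
w_m = 26 + (m - 0)·(-10).
w_{21} = 26 + 21·(-10) = -184.

-184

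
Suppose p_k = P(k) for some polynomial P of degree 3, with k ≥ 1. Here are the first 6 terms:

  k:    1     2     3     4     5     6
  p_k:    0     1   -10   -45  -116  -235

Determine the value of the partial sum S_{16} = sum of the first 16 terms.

-28440

1st diffs: 1, -11, -35, -71, -119.
2nd diffs: -12, -24, -36, -48.
3rd diffs: -12, -12, -12 (constant).
Newton forward-difference form: p_k = 1·C(k-1,1) + (-12)·C(k-1,2) + (-12)·C(k-1,3).
Continuing: …, -414, -665, -1000, -1431, …, p_{16} = -6705.
Summing k = 1..16 (16 terms) gives -28440.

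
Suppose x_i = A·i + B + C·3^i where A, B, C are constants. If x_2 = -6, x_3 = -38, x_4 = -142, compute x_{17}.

At i = 2, 3, 4: 2A + B + 9C = -6; 3A + B + 27C = -38; 4A + B + 81C = -142.
Subtracting the first from the second: A + 18C = -32.
Subtracting the second from the third: A + 54C = -104.
Solving: C = -2, A = 4, then B = 4.
Hence x_{17} = 4·17 + 4 + (-2)·129140163 = -258280254.

-258280254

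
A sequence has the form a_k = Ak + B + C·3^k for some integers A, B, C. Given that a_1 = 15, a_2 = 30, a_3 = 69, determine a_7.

Plug in k = 1, 2, 3: A + B + 3C = 15; 2A + B + 9C = 30; 3A + B + 27C = 69.
Subtracting the first from the second: A + 6C = 15.
Subtracting the second from the third: A + 18C = 39.
Solving: C = 2, A = 3, then B = 6.
So a_k = 3·k + 6 + 2·3^k; at k=7 this is 4401.

4401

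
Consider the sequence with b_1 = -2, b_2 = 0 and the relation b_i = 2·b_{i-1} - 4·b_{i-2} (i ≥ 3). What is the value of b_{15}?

Iterate the recurrence:
b_3 = 8  b_4 = 16  b_5 = 0  …  b_{12} = -4096  b_{13} = -8192  b_{14} = 0  b_{15} = 32768.

32768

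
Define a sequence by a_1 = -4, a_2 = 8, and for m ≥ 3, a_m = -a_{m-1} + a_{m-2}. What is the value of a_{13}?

-1508

Step forward from the initial values:
a_3 = -12, a_4 = 20, a_5 = -32, …, a_{10} = 356, a_{11} = -576, a_{12} = 932, a_{13} = -1508.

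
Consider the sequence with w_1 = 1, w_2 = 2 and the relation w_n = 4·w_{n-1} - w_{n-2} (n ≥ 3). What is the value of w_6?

w_3 = 7  w_4 = 26  w_5 = 97  w_6 = 362.

362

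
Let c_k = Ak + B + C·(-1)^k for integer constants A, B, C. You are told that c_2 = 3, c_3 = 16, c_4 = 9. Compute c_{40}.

117

The three given values yield: 2A + B + C = 3; 3A + B - C = 16; 4A + B + C = 9.
Subtracting the first from the second: A - 2C = 13.
Subtracting the second from the third: A + 2C = -7.
Solving: C = -5, A = 3, then B = 2.
Hence c_{40} = 3·40 + 2 + (-5)·1 = 117.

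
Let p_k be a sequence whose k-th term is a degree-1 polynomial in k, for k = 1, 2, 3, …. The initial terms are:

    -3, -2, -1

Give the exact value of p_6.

2

1st diffs: 1, 1 (constant).
So p_k = k - 4.
Evaluating at k = 6 gives p_6 = 2.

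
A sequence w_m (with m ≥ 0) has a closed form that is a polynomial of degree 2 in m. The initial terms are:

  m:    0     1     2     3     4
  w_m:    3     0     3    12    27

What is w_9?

1st diffs: -3, 3, 9, 15.
2nd diffs: 6, 6, 6 (constant).
Newton forward-difference form: w_m = 3 + (-3)·C(m,1) + 6·C(m,2).
At m = 9: m = 9, so w_9 = 3 - 27 + 216 = 192.

192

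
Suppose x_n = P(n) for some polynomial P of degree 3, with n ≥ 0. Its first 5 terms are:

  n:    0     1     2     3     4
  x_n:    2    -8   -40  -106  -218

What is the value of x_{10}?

-2528

1st diffs: -10, -32, -66, -112.
2nd diffs: -22, -34, -46.
3rd diffs: -12, -12 (constant).
Newton forward-difference form: x_n = 2 + (-10)·C(n,1) + (-22)·C(n,2) + (-12)·C(n,3).
At n = 10: n = 10, so x_{10} = 2 - 100 - 990 - 1440 = -2528.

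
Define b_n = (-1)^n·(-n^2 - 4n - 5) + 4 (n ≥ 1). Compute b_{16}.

-321

(-1)^16 = 1; -n^2 - 4n - 5 at n=16 is -325; so b_{16} = -321.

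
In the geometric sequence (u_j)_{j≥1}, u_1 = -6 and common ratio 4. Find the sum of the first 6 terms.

-8190

u_j = (-6)·4^(j-1).
S = (-6)·(4^6 - 1)/(4 - 1) = (-6)·(4096 - 1)/(3) = -8190.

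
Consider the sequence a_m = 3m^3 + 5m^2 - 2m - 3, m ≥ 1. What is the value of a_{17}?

16147

a_{17} = 3·17^3 + 5·17^2 - 2·17 - 3 = 16147.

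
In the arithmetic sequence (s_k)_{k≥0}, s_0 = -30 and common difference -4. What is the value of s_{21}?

-114

s_k = -30 + (k - 0)·(-4).
s_{21} = -30 + 21·(-4) = -114.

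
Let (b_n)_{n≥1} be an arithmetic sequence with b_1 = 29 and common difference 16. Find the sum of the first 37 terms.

11729

b_n = 29 + (n - 1)·16.
b_{37} = 605; S = 37·(29 + 605)/2 = 11729.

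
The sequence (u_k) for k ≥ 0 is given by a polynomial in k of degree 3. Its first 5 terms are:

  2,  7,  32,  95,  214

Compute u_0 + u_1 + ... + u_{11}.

1st diffs: 5, 25, 63, 119.
2nd diffs: 20, 38, 56.
3rd diffs: 18, 18 (constant).
Newton forward-difference form: u_k = 2 + 5·C(k,1) + 20·C(k,2) + 18·C(k,3).
Continuing: …, 407, 692, 1087, 1610, …, u_{11} = 4127.
Summing k = 0..11 (12 terms) gives 13664.

13664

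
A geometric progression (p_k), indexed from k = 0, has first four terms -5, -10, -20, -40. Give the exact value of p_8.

Common ratio r = 2.
p_k = (-5)·2^(k-0).
p_8 = (-5)·2^8 = -1280.

-1280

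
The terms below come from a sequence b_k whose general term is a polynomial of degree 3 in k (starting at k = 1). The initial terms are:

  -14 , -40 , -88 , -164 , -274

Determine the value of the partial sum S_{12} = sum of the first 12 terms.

1st diffs: -26, -48, -76, -110.
2nd diffs: -22, -28, -34.
3rd diffs: -6, -6 (constant).
So b_k = -k^3 - 5k^2 - 4k - 4.
Continuing: …, -424, -620, -868, -1174, …, b_{12} = -2500.
Summing k = 1..12 (12 terms) gives -9694.

-9694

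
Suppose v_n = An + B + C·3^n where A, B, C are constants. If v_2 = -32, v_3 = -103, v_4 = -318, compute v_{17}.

-516560633

Plug in n = 2, 3, 4: 2A + B + 9C = -32; 3A + B + 27C = -103; 4A + B + 81C = -318.
Subtracting the first from the second: A + 18C = -71.
Subtracting the second from the third: A + 54C = -215.
Solving: C = -4, A = 1, then B = 2.
Hence v_{17} = 1·17 + 2 + (-4)·129140163 = -516560633.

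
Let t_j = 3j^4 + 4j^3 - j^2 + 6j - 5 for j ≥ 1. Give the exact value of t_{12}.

t_{12} = 3·12^4 + 4·12^3 - 1·12^2 + 6·12 - 5 = 69043.

69043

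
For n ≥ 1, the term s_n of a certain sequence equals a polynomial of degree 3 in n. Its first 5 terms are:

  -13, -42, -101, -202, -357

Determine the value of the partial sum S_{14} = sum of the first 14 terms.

-25753

1st diffs: -29, -59, -101, -155.
2nd diffs: -30, -42, -54.
3rd diffs: -12, -12 (constant).
Newton forward-difference form: s_n = -13 + (-29)·C(n-1,1) + (-30)·C(n-1,2) + (-12)·C(n-1,3).
Continuing: …, -578, -877, -1266, -1757, …, s_{14} = -6162.
Summing n = 1..14 (14 terms) gives -25753.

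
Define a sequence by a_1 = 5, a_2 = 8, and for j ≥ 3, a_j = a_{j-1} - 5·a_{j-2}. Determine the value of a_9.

-2257

a_3 = -17, a_4 = -57, a_5 = 28, a_6 = 313, a_7 = 173, a_8 = -1392, a_9 = -2257.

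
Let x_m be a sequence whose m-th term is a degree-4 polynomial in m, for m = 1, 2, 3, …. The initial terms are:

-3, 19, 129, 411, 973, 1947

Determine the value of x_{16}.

80547

1st diffs: 22, 110, 282, 562, 974.
2nd diffs: 88, 172, 280, 412.
3rd diffs: 84, 108, 132.
4th diffs: 24, 24 (constant).
Newton forward-difference form: x_m = -3 + 22·C(m-1,1) + 88·C(m-1,2) + 84·C(m-1,3) + 24·C(m-1,4).
At m = 16: m-1 = 15, so x_{16} = -3 + 330 + 9240 + 38220 + 32760 = 80547.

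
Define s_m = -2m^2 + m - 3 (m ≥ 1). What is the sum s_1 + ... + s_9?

-552

Over m = 1..9: Σm = 45, Σm² = 285.
Total = (-2)·285 + (1)·45 + (-3)·9 = -552.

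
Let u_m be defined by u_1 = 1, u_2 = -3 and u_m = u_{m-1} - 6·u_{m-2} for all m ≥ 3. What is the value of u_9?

1791

Applying the relation repeatedly:
u_3 = -9; u_4 = 9; u_5 = 63; u_6 = 9; u_7 = -369; u_8 = -423; u_9 = 1791.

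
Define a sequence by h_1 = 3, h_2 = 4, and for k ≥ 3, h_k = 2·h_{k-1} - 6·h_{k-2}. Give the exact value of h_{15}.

-823168

Applying the relation repeatedly:
h_3 = -10; h_4 = -44; h_5 = -28; …; h_{12} = 57664; h_{13} = 65600; h_{14} = -214784; h_{15} = -823168.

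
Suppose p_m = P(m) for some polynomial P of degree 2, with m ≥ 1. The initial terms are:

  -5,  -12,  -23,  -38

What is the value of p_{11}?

-255

1st diffs: -7, -11, -15.
2nd diffs: -4, -4 (constant).
Newton forward-difference form: p_m = -5 + (-7)·C(m-1,1) + (-4)·C(m-1,2).
At m = 11: m-1 = 10, so p_{11} = -5 - 70 - 180 = -255.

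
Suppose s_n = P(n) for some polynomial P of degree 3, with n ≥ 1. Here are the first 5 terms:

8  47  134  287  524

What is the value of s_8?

1st diffs: 39, 87, 153, 237.
2nd diffs: 48, 66, 84.
3rd diffs: 18, 18 (constant).
Newton forward-difference form: s_n = 8 + 39·C(n-1,1) + 48·C(n-1,2) + 18·C(n-1,3).
At n = 8: n-1 = 7, so s_8 = 8 + 273 + 1008 + 630 = 1919.

1919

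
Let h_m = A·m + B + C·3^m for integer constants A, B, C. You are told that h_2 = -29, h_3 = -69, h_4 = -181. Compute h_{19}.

The three given values yield: 2A + B + 9C = -29; 3A + B + 27C = -69; 4A + B + 81C = -181.
Subtracting the first from the second: A + 18C = -40.
Subtracting the second from the third: A + 54C = -112.
Solving: C = -2, A = -4, then B = -3.
Hence h_{19} = -4·19 + (-3) + (-2)·1162261467 = -2324523013.

-2324523013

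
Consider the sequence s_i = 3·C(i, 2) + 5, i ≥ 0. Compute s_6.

C(6, 2) = 15, so s_6 = 50.

50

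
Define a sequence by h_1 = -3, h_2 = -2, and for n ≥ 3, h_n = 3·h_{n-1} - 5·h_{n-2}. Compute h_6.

Compute successive terms:
h_3 = 9;  h_4 = 37;  h_5 = 66;  h_6 = 13.

13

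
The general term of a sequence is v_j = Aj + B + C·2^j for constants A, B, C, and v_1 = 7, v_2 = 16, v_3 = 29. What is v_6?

156

Write the equations: A + B + 2C = 7; 2A + B + 4C = 16; 3A + B + 8C = 29.
Subtracting the first from the second: A + 2C = 9.
Subtracting the second from the third: A + 4C = 13.
Solving: C = 2, A = 5, then B = -2.
Hence v_6 = 5·6 + (-2) + 2·64 = 156.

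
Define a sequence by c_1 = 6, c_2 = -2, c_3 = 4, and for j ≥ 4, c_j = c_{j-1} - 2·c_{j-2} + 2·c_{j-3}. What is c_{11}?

Applying the relation repeatedly:
c_4 = 20  c_5 = 8  c_6 = -24  c_7 = 0  c_8 = 64  c_9 = 16  c_{10} = -112  c_{11} = -16.

-16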